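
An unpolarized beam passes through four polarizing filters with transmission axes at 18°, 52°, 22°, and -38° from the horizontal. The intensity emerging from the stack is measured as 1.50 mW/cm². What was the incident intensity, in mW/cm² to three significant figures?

I₀ ≈ 23.3 mW/cm²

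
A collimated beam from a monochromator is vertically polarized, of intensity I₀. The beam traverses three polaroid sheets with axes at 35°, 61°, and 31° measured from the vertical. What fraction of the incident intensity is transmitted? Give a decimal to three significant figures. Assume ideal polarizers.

By Malus's law, I₁ = I₀ cos²(35° − 0°) = I₀ cos²(35°) = 0.671 I₀.
I₂ = I₁ cos²(61° − 35°) = 0.671 I₀ · cos²(26°) = 0.5421 I₀.
I₃ = I₂ cos²(31° − 61°) = 0.5421 I₀ · cos²(30°) = 0.4065 I₀.
Transmitted fraction = 0.4065.

≈ 0.407 I₀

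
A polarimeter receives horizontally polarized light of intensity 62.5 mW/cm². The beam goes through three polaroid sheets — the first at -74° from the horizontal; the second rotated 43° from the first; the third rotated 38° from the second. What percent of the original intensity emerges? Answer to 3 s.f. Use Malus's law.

≈ 2.52%

By Malus's law, I₁ = 62.5 mW/cm² · cos²(74°) = 4.748 mW/cm².
I₂ = I₁ · cos²(43°) = 4.748 · 0.5349 = 2.54 mW/cm².
I₃ = I₂ · cos²(38°) = 2.54 · 0.621 = 1.577 mW/cm².
That is 2.523% of the incident intensity.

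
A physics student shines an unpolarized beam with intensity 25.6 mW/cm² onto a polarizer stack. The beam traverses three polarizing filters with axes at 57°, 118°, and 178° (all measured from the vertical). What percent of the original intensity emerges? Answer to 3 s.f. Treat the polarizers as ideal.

≈ 2.94%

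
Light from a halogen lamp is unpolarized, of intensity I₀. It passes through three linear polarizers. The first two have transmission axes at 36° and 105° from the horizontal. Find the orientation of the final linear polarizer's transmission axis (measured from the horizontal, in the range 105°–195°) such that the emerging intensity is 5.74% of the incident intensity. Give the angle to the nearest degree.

θ ≈ 124°

Unpolarized light through the first polarizer → I₁ = ½ I₀, now polarized at 36°.
I₂ = I₁ cos²(105° − 36°) = 0.5 I₀ · cos²(69°) = 0.06421 I₀.
Need I₃/I₀ = 0.0574, so cos²(θ − 105°) = 0.0574 / 0.06421 = 0.8939.
θ − 105° = arccos(√0.8939) = 19.0°, giving θ ≈ 105 + 19.0 = 124.0°.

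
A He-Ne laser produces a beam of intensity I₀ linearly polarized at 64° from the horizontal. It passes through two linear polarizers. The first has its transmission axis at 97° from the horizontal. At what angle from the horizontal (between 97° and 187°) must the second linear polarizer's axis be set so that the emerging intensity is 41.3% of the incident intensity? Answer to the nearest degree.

θ ≈ 137°

By Malus's law, I₁ = I₀ cos²(97° − 64°) = I₀ cos²(33°) = 0.7034 I₀.
Need I₂/I₀ = 0.413, so cos²(θ − 97°) = 0.413 / 0.7034 = 0.5872.
θ − 97° = arccos(√0.5872) = 40.0°, giving θ ≈ 97 + 40.0 = 137.0°.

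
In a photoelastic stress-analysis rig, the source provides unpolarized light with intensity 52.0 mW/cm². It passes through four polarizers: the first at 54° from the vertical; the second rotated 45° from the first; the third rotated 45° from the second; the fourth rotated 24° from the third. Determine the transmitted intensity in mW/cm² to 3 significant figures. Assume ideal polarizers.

Unpolarized light through the first polarizer → I₁ = 52.0 mW/cm²/2 = 26 mW/cm², polarized at 54°.
I₂ = I₁ · cos²(45°) = 26 · 0.5 = 13 mW/cm².
I₃ = I₂ · cos²(45°) = 13 · 0.5 = 6.5 mW/cm².
I₄ = I₃ · cos²(24°) = 6.5 · 0.8346 = 5.425 mW/cm².

I ≈ 5.42 mW/cm²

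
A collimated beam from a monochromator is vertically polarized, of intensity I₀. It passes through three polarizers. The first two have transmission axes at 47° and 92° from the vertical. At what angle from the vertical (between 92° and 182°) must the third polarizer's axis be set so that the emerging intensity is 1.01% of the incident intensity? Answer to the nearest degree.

θ ≈ 170°

By Malus's law, I₁ = I₀ cos²(47° − 0°) = I₀ cos²(47°) = 0.4651 I₀.
I₂ = I₁ cos²(92° − 47°) = 0.4651 I₀ · cos²(45°) = 0.2326 I₀.
Need I₃/I₀ = 0.0101, so cos²(θ − 92°) = 0.0101 / 0.2326 = 0.04343.
θ − 92° = arccos(√0.04343) = 78.0°, giving θ ≈ 92 + 78.0 = 170.0°.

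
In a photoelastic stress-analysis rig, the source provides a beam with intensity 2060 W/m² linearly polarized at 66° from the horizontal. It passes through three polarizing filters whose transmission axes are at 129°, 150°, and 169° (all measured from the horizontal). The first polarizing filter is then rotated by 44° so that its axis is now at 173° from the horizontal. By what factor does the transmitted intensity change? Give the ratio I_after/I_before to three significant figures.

Before rotation:
I₁ = I₀ cos²(129° − 66°) = I₀ cos²(63°) = 0.2061 I₀.
I₂ = I₁ cos²(150° − 129°) = 0.2061 I₀ · cos²(21°) = 0.1796 I₀.
I₃ = I₂ cos²(169° − 150°) = 0.1796 I₀ · cos²(19°) = 0.1606 I₀.
After rotation:
I₁ = I₀ cos²(173° − 66°) = I₀ cos²(73°) = 0.08548 I₀.
I₂ = I₁ cos²(150° − 173°) = 0.08548 I₀ · cos²(23°) = 0.07243 I₀.
I₃ = I₂ cos²(169° − 150°) = 0.07243 I₀ · cos²(19°) = 0.06475 I₀.
Ratio = 0.06475 / 0.1606 = 0.4032.

I_new/I_old ≈ 0.403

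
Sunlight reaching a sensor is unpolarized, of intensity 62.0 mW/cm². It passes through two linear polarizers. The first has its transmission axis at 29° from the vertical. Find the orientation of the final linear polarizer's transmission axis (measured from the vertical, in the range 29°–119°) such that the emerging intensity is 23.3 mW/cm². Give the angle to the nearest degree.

θ ≈ 59°

Unpolarized light through the first polarizer → I₁ = ½ I₀, now polarized at 29°.
Target fraction: 23.3 / 62.0 mW/cm² = 0.3758 of I₀.
Need I₂/I₀ = 0.3758, so cos²(θ − 29°) = 0.3758 / 0.5 = 0.7516.
θ − 29° = arccos(√0.7516) = 29.9°, giving θ ≈ 29 + 29.9 = 58.9°.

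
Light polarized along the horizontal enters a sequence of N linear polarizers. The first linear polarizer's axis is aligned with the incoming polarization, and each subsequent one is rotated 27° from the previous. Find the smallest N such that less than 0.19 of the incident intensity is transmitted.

N = 9

First polarizer is aligned with the polarization: full transmission.
Each further stage multiplies by cos²(27°) = 0.7939.
After N polarizers: T = 0.7939^(N−1). Require T < 0.19 ⇒ N−1 > ln(0.19)/ln(0.7939) = 7.20, so N−1 ≥ 8 and N = 9.
Check: N=9 gives T = 0.1578 < 0.19; N=8 gives T = 0.1988.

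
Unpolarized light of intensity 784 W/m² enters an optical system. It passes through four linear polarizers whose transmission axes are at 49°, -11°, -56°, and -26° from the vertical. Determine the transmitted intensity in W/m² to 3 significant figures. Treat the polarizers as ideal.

Unpolarized light through the first polarizer → I₁ = 784 W/m²/2 = 392 W/m², polarized at 49°.
I₂ = I₁ · cos²(60°) = 392 · 0.25 = 98 W/m².
I₃ = I₂ · cos²(45°) = 98 · 0.5 = 49 W/m².
I₄ = I₃ · cos²(30°) = 49 · 0.75 = 36.75 W/m².

I ≈ 36.8 W/m²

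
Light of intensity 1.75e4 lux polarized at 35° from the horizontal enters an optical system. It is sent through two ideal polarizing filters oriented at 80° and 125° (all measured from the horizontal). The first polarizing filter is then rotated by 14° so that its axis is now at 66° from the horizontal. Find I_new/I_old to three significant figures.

I_new/I_old ≈ 0.780

Before rotation:
By Malus's law, I₁ = I₀ cos²(80° − 35°) = I₀ cos²(45°) = 0.5 I₀.
I₂ = I₁ cos²(125° − 80°) = 0.5 I₀ · cos²(45°) = 0.25 I₀.
After rotation:
I₁ = I₀ cos²(66° − 35°) = I₀ cos²(31°) = 0.7347 I₀.
I₂ = I₁ cos²(125° − 66°) = 0.7347 I₀ · cos²(59°) = 0.1949 I₀.
Ratio = 0.1949 / 0.25 = 0.7796.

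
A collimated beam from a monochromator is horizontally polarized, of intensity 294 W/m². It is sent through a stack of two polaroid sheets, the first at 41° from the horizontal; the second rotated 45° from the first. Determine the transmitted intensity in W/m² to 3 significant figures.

I ≈ 83.7 W/m²

By Malus's law, I₁ = 294 W/m² · cos²(41°) = 167.5 W/m².
I₂ = I₁ · cos²(45°) = 167.5 · 0.5 = 83.73 W/m².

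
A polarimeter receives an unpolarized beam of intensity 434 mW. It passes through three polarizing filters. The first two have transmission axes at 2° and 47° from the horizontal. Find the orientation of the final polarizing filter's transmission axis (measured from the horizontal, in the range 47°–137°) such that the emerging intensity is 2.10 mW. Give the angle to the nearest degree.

θ ≈ 129°

Unpolarized light through the first polarizer → I₁ = ½ I₀, now polarized at 2°.
I₂ = I₁ cos²(47° − 2°) = 0.5 I₀ · cos²(45°) = 0.25 I₀.
Target fraction: 2.10 / 434 mW = 0.004839 of I₀.
Need I₃/I₀ = 0.004839, so cos²(θ − 47°) = 0.004839 / 0.25 = 0.01935.
θ − 47° = arccos(√0.01935) = 82.0°, giving θ ≈ 47 + 82.0 = 129.0°.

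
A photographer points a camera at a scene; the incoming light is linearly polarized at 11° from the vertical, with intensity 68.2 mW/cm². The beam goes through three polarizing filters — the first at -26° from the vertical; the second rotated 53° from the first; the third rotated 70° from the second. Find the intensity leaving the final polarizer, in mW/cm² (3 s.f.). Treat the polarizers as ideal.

I ≈ 1.84 mW/cm²

By Malus's law, I₁ = 68.2 mW/cm² · cos²(37°) = 43.5 mW/cm².
I₂ = I₁ · cos²(53°) = 43.5 · 0.3622 = 15.75 mW/cm².
I₃ = I₂ · cos²(70°) = 15.75 · 0.117 = 1.843 mW/cm².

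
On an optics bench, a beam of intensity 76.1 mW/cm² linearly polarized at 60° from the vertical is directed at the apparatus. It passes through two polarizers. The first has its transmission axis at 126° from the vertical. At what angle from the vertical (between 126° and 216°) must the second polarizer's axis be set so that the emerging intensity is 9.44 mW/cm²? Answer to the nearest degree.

θ ≈ 156°

I₁ = I₀ cos²(126° − 60°) = I₀ cos²(66°) = 0.1654 I₀.
Target fraction: 9.44 / 76.1 mW/cm² = 0.124 of I₀.
Need I₂/I₀ = 0.124, so cos²(θ − 126°) = 0.124 / 0.1654 = 0.7498.
θ − 126° = arccos(√0.7498) = 30.0°, giving θ ≈ 126 + 30.0 = 156.0°.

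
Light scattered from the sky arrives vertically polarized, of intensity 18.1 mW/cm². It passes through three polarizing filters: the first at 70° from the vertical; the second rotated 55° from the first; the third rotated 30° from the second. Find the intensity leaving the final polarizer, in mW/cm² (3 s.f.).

I ≈ 0.522 mW/cm²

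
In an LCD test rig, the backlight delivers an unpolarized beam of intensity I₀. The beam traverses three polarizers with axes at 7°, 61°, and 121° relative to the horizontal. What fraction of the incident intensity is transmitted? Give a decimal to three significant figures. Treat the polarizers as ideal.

Unpolarized light through the first polarizer → I₁ = ½ I₀, now polarized at 7°.
I₂ = I₁ cos²(61° − 7°) = 0.5 I₀ · cos²(54°) = 0.1727 I₀.
I₃ = I₂ cos²(121° − 61°) = 0.1727 I₀ · cos²(60°) = 0.04319 I₀.
Transmitted fraction = 0.04319.

≈ 0.0432 I₀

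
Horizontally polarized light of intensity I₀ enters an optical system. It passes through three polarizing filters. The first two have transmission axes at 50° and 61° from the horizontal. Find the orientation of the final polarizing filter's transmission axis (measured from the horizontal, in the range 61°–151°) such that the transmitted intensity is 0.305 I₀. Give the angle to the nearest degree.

By Malus's law, I₁ = I₀ cos²(50° − 0°) = I₀ cos²(50°) = 0.4132 I₀.
I₂ = I₁ cos²(61° − 50°) = 0.4132 I₀ · cos²(11°) = 0.3981 I₀.
Need I₃/I₀ = 0.305, so cos²(θ − 61°) = 0.305 / 0.3981 = 0.7661.
θ − 61° = arccos(√0.7661) = 28.9°, giving θ ≈ 61 + 28.9 = 89.9°.

θ ≈ 90°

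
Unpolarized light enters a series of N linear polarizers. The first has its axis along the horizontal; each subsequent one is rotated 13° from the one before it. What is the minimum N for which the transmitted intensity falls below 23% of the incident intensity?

First polarizer halves the unpolarized light: factor 1/2.
Each further stage multiplies by cos²(13°) = 0.9494.
After N polarizers: T = 0.5·0.9494^(N−1). Require T < 0.23 ⇒ N−1 > ln(0.23/0.5)/ln(0.9494) = 14.95, so N−1 ≥ 15 and N = 16.
Check: N=16 gives T = 0.2294 < 0.23; N=15 gives T = 0.2417.

N = 16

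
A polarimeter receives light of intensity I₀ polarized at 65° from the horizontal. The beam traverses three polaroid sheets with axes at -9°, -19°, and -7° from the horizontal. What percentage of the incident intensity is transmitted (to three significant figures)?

≈ 7.05%

I₁ = I₀ cos²(-9° − 65°) = I₀ cos²(74°) = 0.07598 I₀.
I₂ = I₁ cos²(-19° + 9°) = 0.07598 I₀ · cos²(10°) = 0.07368 I₀.
I₃ = I₂ cos²(-7° + 19°) = 0.07368 I₀ · cos²(12°) = 0.0705 I₀.
That is 7.05% of the incident intensity.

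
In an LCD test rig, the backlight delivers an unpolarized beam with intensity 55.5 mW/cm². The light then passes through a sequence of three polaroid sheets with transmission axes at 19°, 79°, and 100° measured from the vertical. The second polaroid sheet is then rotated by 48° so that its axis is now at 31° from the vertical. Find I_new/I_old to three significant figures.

Before rotation:
Unpolarized light through the first polarizer → I₁ = ½ I₀, now polarized at 19°.
I₂ = I₁ cos²(79° − 19°) = 0.5 I₀ · cos²(60°) = 0.125 I₀.
I₃ = I₂ cos²(100° − 79°) = 0.125 I₀ · cos²(21°) = 0.1089 I₀.
After rotation:
Unpolarized light through the first polarizer → I₁ = ½ I₀, now polarized at 19°.
I₂ = I₁ cos²(31° − 19°) = 0.5 I₀ · cos²(12°) = 0.4784 I₀.
I₃ = I₂ cos²(100° − 31°) = 0.4784 I₀ · cos²(69°) = 0.06144 I₀.
Ratio = 0.06144 / 0.1089 = 0.5639.

I_new/I_old ≈ 0.564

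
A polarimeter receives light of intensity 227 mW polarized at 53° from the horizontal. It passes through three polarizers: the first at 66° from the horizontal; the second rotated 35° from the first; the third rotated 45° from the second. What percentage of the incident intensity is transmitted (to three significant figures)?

≈ 31.9%

I₁ = 227 mW · cos²(13°) = 215.5 mW.
I₂ = I₁ · cos²(35°) = 215.5 · 0.671 = 144.6 mW.
I₃ = I₂ · cos²(45°) = 144.6 · 0.5 = 72.31 mW.
That is 31.85% of the incident intensity.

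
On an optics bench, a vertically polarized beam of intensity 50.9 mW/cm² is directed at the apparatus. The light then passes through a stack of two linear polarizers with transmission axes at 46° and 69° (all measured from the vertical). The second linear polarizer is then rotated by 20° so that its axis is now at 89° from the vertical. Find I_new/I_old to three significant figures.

Before rotation:
I₁ = I₀ cos²(46° − 0°) = I₀ cos²(46°) = 0.4826 I₀.
I₂ = I₁ cos²(69° − 46°) = 0.4826 I₀ · cos²(23°) = 0.4089 I₀.
After rotation:
I₁ = I₀ cos²(46° − 0°) = I₀ cos²(46°) = 0.4826 I₀.
I₂ = I₁ cos²(89° − 46°) = 0.4826 I₀ · cos²(43°) = 0.2581 I₀.
Ratio = 0.2581 / 0.4089 = 0.6313.

I_new/I_old ≈ 0.631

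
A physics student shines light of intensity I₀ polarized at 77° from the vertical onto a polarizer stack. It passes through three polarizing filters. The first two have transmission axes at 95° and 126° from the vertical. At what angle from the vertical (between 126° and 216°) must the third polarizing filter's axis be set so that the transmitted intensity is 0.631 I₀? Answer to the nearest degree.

θ ≈ 139°

I₁ = I₀ cos²(95° − 77°) = I₀ cos²(18°) = 0.9045 I₀.
I₂ = I₁ cos²(126° − 95°) = 0.9045 I₀ · cos²(31°) = 0.6646 I₀.
Need I₃/I₀ = 0.631, so cos²(θ − 126°) = 0.631 / 0.6646 = 0.9495.
θ − 126° = arccos(√0.9495) = 13.0°, giving θ ≈ 126 + 13.0 = 139.0°.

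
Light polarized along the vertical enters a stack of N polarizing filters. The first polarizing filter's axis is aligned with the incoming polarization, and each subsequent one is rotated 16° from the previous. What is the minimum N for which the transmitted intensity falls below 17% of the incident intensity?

First polarizer is aligned with the polarization: full transmission.
Each further stage multiplies by cos²(16°) = 0.924.
After N polarizers: T = 0.924^(N−1). Require T < 0.17 ⇒ N−1 > ln(0.17)/ln(0.924) = 22.42, so N−1 ≥ 23 and N = 24.
Check: N=24 gives T = 0.1624 < 0.17; N=23 gives T = 0.1758.

N = 24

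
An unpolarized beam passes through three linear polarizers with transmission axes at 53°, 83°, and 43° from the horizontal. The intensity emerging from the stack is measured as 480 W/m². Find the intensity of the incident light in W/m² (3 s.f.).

I₀ ≈ 2180 W/m²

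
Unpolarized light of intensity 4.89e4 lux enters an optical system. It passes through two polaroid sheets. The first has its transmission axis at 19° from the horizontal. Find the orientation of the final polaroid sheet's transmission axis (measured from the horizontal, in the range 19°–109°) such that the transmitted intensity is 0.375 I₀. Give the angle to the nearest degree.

θ ≈ 49°

Unpolarized light through the first polarizer → I₁ = ½ I₀, now polarized at 19°.
Need I₂/I₀ = 0.375, so cos²(θ − 19°) = 0.375 / 0.5 = 0.75.
θ − 19° = arccos(√0.75) = 30.0°, giving θ ≈ 19 + 30.0 = 49.0°.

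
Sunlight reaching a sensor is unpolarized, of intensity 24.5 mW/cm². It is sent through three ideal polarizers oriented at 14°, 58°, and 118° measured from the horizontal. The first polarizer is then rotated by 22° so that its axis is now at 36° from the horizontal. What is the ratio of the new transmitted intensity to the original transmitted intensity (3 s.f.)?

I_new/I_old ≈ 1.66

Before rotation:
Unpolarized light through the first polarizer → I₁ = ½ I₀, now polarized at 14°.
I₂ = I₁ cos²(58° − 14°) = 0.5 I₀ · cos²(44°) = 0.2587 I₀.
I₃ = I₂ cos²(118° − 58°) = 0.2587 I₀ · cos²(60°) = 0.06468 I₀.
After rotation:
Unpolarized light through the first polarizer → I₁ = ½ I₀, now polarized at 36°.
I₂ = I₁ cos²(58° − 36°) = 0.5 I₀ · cos²(22°) = 0.4298 I₀.
I₃ = I₂ cos²(118° − 58°) = 0.4298 I₀ · cos²(60°) = 0.1075 I₀.
Ratio = 0.1075 / 0.06468 = 1.661.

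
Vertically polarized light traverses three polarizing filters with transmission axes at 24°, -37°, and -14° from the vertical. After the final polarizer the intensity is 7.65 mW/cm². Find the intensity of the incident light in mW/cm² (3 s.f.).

I₀ ≈ 46.0 mW/cm²

By Malus's law, I₁ = I₀ cos²(24° − 0°) = I₀ cos²(24°) = 0.8346 I₀.
I₂ = I₁ cos²(-37° − 24°) = 0.8346 I₀ · cos²(61°) = 0.1962 I₀.
I₃ = I₂ cos²(-14° + 37°) = 0.1962 I₀ · cos²(23°) = 0.1662 I₀.
So 7.65 mW/cm² = 0.1662 I₀, giving I₀ = 7.65/0.1662 = 46.03 mW/cm².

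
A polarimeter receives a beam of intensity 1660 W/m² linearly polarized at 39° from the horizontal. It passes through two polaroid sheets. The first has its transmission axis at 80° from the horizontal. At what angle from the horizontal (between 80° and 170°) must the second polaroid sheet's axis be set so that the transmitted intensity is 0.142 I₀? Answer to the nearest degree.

θ ≈ 140°

I₁ = I₀ cos²(80° − 39°) = I₀ cos²(41°) = 0.5696 I₀.
Need I₂/I₀ = 0.142, so cos²(θ − 80°) = 0.142 / 0.5696 = 0.2493.
θ − 80° = arccos(√0.2493) = 60.0°, giving θ ≈ 80 + 60.0 = 140.0°.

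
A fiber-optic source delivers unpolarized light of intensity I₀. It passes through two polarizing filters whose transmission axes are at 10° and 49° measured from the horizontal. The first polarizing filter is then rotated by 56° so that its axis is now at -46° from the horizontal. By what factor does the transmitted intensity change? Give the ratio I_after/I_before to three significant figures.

Before rotation:
Unpolarized light through the first polarizer → I₁ = ½ I₀, now polarized at 10°.
I₂ = I₁ cos²(49° − 10°) = 0.5 I₀ · cos²(39°) = 0.302 I₀.
After rotation:
Unpolarized light through the first polarizer → I₁ = ½ I₀, now polarized at -46°.
Angle between axes 1 and 2: 85°. I₂ = 0.5 I₀ · cos²(85°) = 0.003798 I₀.
Ratio = 0.003798 / 0.302 = 0.01258.

I_new/I_old ≈ 0.0126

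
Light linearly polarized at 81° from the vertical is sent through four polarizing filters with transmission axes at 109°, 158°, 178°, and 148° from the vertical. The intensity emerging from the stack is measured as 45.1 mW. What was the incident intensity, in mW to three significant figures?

I₀ ≈ 203 mW

I₁ = I₀ cos²(109° − 81°) = I₀ cos²(28°) = 0.7796 I₀.
I₂ = I₁ cos²(158° − 109°) = 0.7796 I₀ · cos²(49°) = 0.3355 I₀.
I₃ = I₂ cos²(178° − 158°) = 0.3355 I₀ · cos²(20°) = 0.2963 I₀.
I₄ = I₃ cos²(148° − 178°) = 0.2963 I₀ · cos²(30°) = 0.2222 I₀.
So 45.1 mW = 0.2222 I₀, giving I₀ = 45.1/0.2222 = 202.9 mW.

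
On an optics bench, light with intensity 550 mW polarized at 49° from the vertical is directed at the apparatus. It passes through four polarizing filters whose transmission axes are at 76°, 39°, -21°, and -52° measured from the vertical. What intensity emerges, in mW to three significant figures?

I ≈ 51.2 mW

I₁ = 550 mW · cos²(27°) = 436.6 mW.
I₂ = I₁ · cos²(37°) = 436.6 · 0.6378 = 278.5 mW.
I₃ = I₂ · cos²(60°) = 278.5 · 0.25 = 69.62 mW.
I₄ = I₃ · cos²(31°) = 69.62 · 0.7347 = 51.16 mW.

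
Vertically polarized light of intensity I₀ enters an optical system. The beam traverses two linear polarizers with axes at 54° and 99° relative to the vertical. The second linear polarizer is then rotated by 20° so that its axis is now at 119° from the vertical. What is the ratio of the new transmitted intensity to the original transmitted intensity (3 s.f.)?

Before rotation:
I₁ = I₀ cos²(54° − 0°) = I₀ cos²(54°) = 0.3455 I₀.
I₂ = I₁ cos²(99° − 54°) = 0.3455 I₀ · cos²(45°) = 0.1727 I₀.
After rotation:
I₁ = I₀ cos²(54° − 0°) = I₀ cos²(54°) = 0.3455 I₀.
I₂ = I₁ cos²(119° − 54°) = 0.3455 I₀ · cos²(65°) = 0.06171 I₀.
Ratio = 0.06171 / 0.1727 = 0.3572.

I_new/I_old ≈ 0.357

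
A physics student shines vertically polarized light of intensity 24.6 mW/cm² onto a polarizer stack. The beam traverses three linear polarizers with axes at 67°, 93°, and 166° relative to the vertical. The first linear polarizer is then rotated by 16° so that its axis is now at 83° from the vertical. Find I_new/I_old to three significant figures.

Before rotation:
By Malus's law, I₁ = I₀ cos²(67° − 0°) = I₀ cos²(67°) = 0.1527 I₀.
I₂ = I₁ cos²(93° − 67°) = 0.1527 I₀ · cos²(26°) = 0.1233 I₀.
I₃ = I₂ cos²(166° − 93°) = 0.1233 I₀ · cos²(73°) = 0.01054 I₀.
After rotation:
I₁ = I₀ cos²(83° − 0°) = I₀ cos²(83°) = 0.01485 I₀.
I₂ = I₁ cos²(93° − 83°) = 0.01485 I₀ · cos²(10°) = 0.0144 I₀.
I₃ = I₂ cos²(166° − 93°) = 0.0144 I₀ · cos²(73°) = 0.001231 I₀.
Ratio = 0.001231 / 0.01054 = 0.1168.

I_new/I_old ≈ 0.117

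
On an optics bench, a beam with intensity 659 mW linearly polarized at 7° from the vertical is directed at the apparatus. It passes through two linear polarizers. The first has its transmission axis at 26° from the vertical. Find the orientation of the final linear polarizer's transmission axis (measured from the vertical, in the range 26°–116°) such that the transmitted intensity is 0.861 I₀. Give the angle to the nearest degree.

By Malus's law, I₁ = I₀ cos²(26° − 7°) = I₀ cos²(19°) = 0.894 I₀.
Need I₂/I₀ = 0.861, so cos²(θ − 26°) = 0.861 / 0.894 = 0.9631.
θ − 26° = arccos(√0.9631) = 11.1°, giving θ ≈ 26 + 11.1 = 37.1°.

θ ≈ 37°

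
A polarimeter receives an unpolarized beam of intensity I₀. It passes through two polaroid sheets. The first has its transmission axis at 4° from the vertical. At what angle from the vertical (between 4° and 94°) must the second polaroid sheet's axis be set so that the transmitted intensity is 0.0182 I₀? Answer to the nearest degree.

Unpolarized light through the first polarizer → I₁ = ½ I₀, now polarized at 4°.
Need I₂/I₀ = 0.0182, so cos²(θ − 4°) = 0.0182 / 0.5 = 0.0364.
θ − 4° = arccos(√0.0364) = 79.0°, giving θ ≈ 4 + 79.0 = 83.0°.

θ ≈ 83°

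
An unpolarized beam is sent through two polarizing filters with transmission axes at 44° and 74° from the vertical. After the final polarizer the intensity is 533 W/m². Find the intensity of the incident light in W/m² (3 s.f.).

I₀ ≈ 1420 W/m²

Unpolarized light through the first polarizer → I₁ = ½ I₀, now polarized at 44°.
I₂ = I₁ cos²(74° − 44°) = 0.5 I₀ · cos²(30°) = 0.375 I₀.
So 533 W/m² = 0.375 I₀, giving I₀ = 533/0.375 = 1421 W/m².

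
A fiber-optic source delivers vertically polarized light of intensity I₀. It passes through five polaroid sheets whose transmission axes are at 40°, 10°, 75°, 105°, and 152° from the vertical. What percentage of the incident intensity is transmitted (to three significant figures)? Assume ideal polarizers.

≈ 2.74%

I₁ = I₀ cos²(40° − 0°) = I₀ cos²(40°) = 0.5868 I₀.
I₂ = I₁ cos²(10° − 40°) = 0.5868 I₀ · cos²(30°) = 0.4401 I₀.
I₃ = I₂ cos²(75° − 10°) = 0.4401 I₀ · cos²(65°) = 0.07861 I₀.
I₄ = I₃ cos²(105° − 75°) = 0.07861 I₀ · cos²(30°) = 0.05896 I₀.
I₅ = I₄ cos²(152° − 105°) = 0.05896 I₀ · cos²(47°) = 0.02742 I₀.
That is 2.742% of the incident intensity.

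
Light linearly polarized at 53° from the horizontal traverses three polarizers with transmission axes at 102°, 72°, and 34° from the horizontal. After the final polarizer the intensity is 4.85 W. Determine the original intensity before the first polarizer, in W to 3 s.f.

By Malus's law, I₁ = I₀ cos²(102° − 53°) = I₀ cos²(49°) = 0.4304 I₀.
I₂ = I₁ cos²(72° − 102°) = 0.4304 I₀ · cos²(30°) = 0.3228 I₀.
I₃ = I₂ cos²(34° − 72°) = 0.3228 I₀ · cos²(38°) = 0.2005 I₀.
So 4.85 W = 0.2005 I₀, giving I₀ = 4.85/0.2005 = 24.2 W.

I₀ ≈ 24.2 W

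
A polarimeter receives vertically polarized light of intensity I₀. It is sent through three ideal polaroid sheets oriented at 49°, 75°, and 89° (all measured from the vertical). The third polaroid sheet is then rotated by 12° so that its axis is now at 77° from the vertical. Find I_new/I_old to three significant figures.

I_new/I_old ≈ 1.06

Before rotation:
By Malus's law, I₁ = I₀ cos²(49° − 0°) = I₀ cos²(49°) = 0.4304 I₀.
I₂ = I₁ cos²(75° − 49°) = 0.4304 I₀ · cos²(26°) = 0.3477 I₀.
I₃ = I₂ cos²(89° − 75°) = 0.3477 I₀ · cos²(14°) = 0.3274 I₀.
After rotation:
I₁ = I₀ cos²(49° − 0°) = I₀ cos²(49°) = 0.4304 I₀.
I₂ = I₁ cos²(75° − 49°) = 0.4304 I₀ · cos²(26°) = 0.3477 I₀.
I₃ = I₂ cos²(77° − 75°) = 0.3477 I₀ · cos²(2°) = 0.3473 I₀.
Ratio = 0.3473 / 0.3274 = 1.061.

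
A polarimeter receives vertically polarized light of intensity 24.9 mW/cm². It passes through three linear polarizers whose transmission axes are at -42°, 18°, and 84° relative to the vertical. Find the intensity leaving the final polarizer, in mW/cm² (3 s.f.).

I₁ = 24.9 mW/cm² · cos²(42°) = 13.75 mW/cm².
I₂ = I₁ · cos²(60°) = 13.75 · 0.25 = 3.438 mW/cm².
I₃ = I₂ · cos²(66°) = 3.438 · 0.1654 = 0.5687 mW/cm².

I ≈ 0.569 mW/cm²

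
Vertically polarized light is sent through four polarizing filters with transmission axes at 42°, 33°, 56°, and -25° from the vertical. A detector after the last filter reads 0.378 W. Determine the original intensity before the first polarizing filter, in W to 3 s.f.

I₀ ≈ 33.8 W

I₁ = I₀ cos²(42° − 0°) = I₀ cos²(42°) = 0.5523 I₀.
I₂ = I₁ cos²(33° − 42°) = 0.5523 I₀ · cos²(9°) = 0.5387 I₀.
I₃ = I₂ cos²(56° − 33°) = 0.5387 I₀ · cos²(23°) = 0.4565 I₀.
I₄ = I₃ cos²(-25° − 56°) = 0.4565 I₀ · cos²(81°) = 0.01117 I₀.
So 0.378 W = 0.01117 I₀, giving I₀ = 0.378/0.01117 = 33.84 W.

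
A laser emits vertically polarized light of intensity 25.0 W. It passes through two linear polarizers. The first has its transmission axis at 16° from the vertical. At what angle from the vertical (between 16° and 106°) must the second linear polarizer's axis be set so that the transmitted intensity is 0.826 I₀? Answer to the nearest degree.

I₁ = I₀ cos²(16° − 0°) = I₀ cos²(16°) = 0.924 I₀.
Need I₂/I₀ = 0.826, so cos²(θ − 16°) = 0.826 / 0.924 = 0.8939.
θ − 16° = arccos(√0.8939) = 19.0°, giving θ ≈ 16 + 19.0 = 35.0°.

θ ≈ 35°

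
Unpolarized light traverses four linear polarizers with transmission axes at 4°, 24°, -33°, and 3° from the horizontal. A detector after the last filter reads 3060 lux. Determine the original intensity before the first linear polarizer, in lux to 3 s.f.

Unpolarized light through the first polarizer → I₁ = ½ I₀, now polarized at 4°.
I₂ = I₁ cos²(24° − 4°) = 0.5 I₀ · cos²(20°) = 0.4415 I₀.
I₃ = I₂ cos²(-33° − 24°) = 0.4415 I₀ · cos²(57°) = 0.131 I₀.
I₄ = I₃ cos²(3° + 33°) = 0.131 I₀ · cos²(36°) = 0.08572 I₀.
So 3060 lux = 0.08572 I₀, giving I₀ = 3060/0.08572 = 3.57e+04 lux.

I₀ ≈ 3.57e4 lux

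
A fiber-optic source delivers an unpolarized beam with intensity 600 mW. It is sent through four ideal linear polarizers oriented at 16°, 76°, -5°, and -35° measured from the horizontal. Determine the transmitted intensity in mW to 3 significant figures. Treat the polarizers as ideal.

Unpolarized light through the first polarizer → I₁ = 600 mW/2 = 300 mW, polarized at 16°.
I₂ = I₁ · cos²(60°) = 300 · 0.25 = 75 mW.
I₃ = I₂ · cos²(81°) = 75 · 0.02447 = 1.835 mW.
I₄ = I₃ · cos²(30°) = 1.835 · 0.75 = 1.377 mW.

I ≈ 1.38 mW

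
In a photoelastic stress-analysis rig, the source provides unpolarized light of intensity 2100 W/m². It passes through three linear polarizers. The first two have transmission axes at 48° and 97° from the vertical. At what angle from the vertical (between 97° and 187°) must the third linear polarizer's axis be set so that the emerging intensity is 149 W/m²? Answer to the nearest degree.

θ ≈ 152°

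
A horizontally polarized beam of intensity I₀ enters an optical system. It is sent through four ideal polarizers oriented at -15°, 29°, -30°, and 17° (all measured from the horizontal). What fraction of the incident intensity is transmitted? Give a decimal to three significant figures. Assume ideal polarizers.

By Malus's law, I₁ = I₀ cos²(-15° − 0°) = I₀ cos²(15°) = 0.933 I₀.
I₂ = I₁ cos²(29° + 15°) = 0.933 I₀ · cos²(44°) = 0.4828 I₀.
I₃ = I₂ cos²(-30° − 29°) = 0.4828 I₀ · cos²(59°) = 0.1281 I₀.
I₄ = I₃ cos²(17° + 30°) = 0.1281 I₀ · cos²(47°) = 0.05957 I₀.
Transmitted fraction = 0.05957.

≈ 0.0596 I₀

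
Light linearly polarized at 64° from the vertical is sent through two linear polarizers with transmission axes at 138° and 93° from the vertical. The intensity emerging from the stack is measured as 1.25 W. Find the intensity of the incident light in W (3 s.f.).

I₀ ≈ 32.9 W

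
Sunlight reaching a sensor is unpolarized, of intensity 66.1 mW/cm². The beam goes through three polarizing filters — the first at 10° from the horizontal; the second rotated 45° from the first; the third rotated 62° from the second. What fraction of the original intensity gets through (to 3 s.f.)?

Unpolarized light through the first polarizer → I₁ = 66.1 mW/cm²/2 = 33.05 mW/cm², polarized at 10°.
I₂ = I₁ · cos²(45°) = 33.05 · 0.5 = 16.53 mW/cm².
I₃ = I₂ · cos²(62°) = 16.53 · 0.2204 = 3.642 mW/cm².
Transmitted fraction = 0.0551.

I/I₀ ≈ 0.0551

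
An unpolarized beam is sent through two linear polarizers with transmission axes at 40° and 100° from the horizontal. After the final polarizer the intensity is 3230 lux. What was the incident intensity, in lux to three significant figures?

Unpolarized light through the first polarizer → I₁ = ½ I₀, now polarized at 40°.
I₂ = I₁ cos²(100° − 40°) = 0.5 I₀ · cos²(60°) = 0.125 I₀.
So 3230 lux = 0.125 I₀, giving I₀ = 3230/0.125 = 2.584e+04 lux.

I₀ ≈ 2.58e4 lux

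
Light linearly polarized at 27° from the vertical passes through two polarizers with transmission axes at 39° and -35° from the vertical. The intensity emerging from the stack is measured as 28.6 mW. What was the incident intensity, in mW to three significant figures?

I₀ ≈ 393 mW

I₁ = I₀ cos²(39° − 27°) = I₀ cos²(12°) = 0.9568 I₀.
I₂ = I₁ cos²(-35° − 39°) = 0.9568 I₀ · cos²(74°) = 0.07269 I₀.
So 28.6 mW = 0.07269 I₀, giving I₀ = 28.6/0.07269 = 393.4 mW.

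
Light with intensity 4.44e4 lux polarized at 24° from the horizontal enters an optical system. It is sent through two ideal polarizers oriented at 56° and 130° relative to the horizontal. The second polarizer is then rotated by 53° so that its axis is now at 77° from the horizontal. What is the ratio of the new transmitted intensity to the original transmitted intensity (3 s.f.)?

I_new/I_old ≈ 11.5

Before rotation:
I₁ = I₀ cos²(56° − 24°) = I₀ cos²(32°) = 0.7192 I₀.
I₂ = I₁ cos²(130° − 56°) = 0.7192 I₀ · cos²(74°) = 0.05464 I₀.
After rotation:
I₁ = I₀ cos²(56° − 24°) = I₀ cos²(32°) = 0.7192 I₀.
I₂ = I₁ cos²(77° − 56°) = 0.7192 I₀ · cos²(21°) = 0.6268 I₀.
Ratio = 0.6268 / 0.05464 = 11.47.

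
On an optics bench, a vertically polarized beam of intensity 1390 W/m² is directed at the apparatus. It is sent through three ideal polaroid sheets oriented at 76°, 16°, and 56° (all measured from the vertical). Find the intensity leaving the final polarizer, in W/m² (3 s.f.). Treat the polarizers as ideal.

By Malus's law, I₁ = 1390 W/m² · cos²(76°) = 81.35 W/m².
I₂ = I₁ · cos²(60°) = 81.35 · 0.25 = 20.34 W/m².
I₃ = I₂ · cos²(40°) = 20.34 · 0.5868 = 11.93 W/m².

I ≈ 11.9 W/m²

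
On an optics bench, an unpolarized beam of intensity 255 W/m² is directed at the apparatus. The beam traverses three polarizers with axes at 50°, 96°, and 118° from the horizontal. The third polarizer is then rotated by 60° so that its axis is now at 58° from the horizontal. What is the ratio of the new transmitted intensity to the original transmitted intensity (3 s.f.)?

I_new/I_old ≈ 0.722

Before rotation:
Unpolarized light through the first polarizer → I₁ = ½ I₀, now polarized at 50°.
I₂ = I₁ cos²(96° − 50°) = 0.5 I₀ · cos²(46°) = 0.2413 I₀.
I₃ = I₂ cos²(118° − 96°) = 0.2413 I₀ · cos²(22°) = 0.2074 I₀.
After rotation:
Unpolarized light through the first polarizer → I₁ = ½ I₀, now polarized at 50°.
I₂ = I₁ cos²(96° − 50°) = 0.5 I₀ · cos²(46°) = 0.2413 I₀.
I₃ = I₂ cos²(58° − 96°) = 0.2413 I₀ · cos²(38°) = 0.1498 I₀.
Ratio = 0.1498 / 0.2074 = 0.7223.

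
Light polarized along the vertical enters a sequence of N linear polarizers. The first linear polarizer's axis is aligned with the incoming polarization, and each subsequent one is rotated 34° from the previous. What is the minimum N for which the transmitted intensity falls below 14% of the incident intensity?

N = 7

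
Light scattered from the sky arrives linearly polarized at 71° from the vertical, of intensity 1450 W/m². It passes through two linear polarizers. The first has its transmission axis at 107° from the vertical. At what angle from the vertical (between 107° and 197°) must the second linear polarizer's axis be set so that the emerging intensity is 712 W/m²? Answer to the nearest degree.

θ ≈ 137°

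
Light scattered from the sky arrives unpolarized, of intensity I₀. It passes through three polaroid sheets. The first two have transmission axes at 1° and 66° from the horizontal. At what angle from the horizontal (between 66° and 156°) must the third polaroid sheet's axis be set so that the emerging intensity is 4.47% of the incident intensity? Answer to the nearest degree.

θ ≈ 111°

Unpolarized light through the first polarizer → I₁ = ½ I₀, now polarized at 1°.
I₂ = I₁ cos²(66° − 1°) = 0.5 I₀ · cos²(65°) = 0.0893 I₀.
Need I₃/I₀ = 0.0447, so cos²(θ − 66°) = 0.0447 / 0.0893 = 0.5005.
θ − 66° = arccos(√0.5005) = 45.0°, giving θ ≈ 66 + 45.0 = 111.0°.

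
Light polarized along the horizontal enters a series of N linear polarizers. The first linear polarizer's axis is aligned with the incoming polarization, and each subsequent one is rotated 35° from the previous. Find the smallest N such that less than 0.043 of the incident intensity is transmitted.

First polarizer is aligned with the polarization: full transmission.
Each further stage multiplies by cos²(35°) = 0.671.
After N polarizers: T = 0.671^(N−1). Require T < 0.043 ⇒ N−1 > ln(0.043)/ln(0.671) = 7.89, so N−1 ≥ 8 and N = 9.
Check: N=9 gives T = 0.0411 < 0.043; N=8 gives T = 0.06125.

N = 9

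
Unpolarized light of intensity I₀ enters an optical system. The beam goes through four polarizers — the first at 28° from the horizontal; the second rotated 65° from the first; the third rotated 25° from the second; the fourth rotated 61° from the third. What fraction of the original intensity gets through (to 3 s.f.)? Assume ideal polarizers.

Unpolarized light through the first polarizer → I₁ = ½ I₀, now polarized at 28°.
I₂ = I₁ cos²(65°) = 0.5 · 0.1786 I₀ = 0.0893 I₀.
I₃ = I₂ cos²(25°) = 0.0893 · 0.8214 I₀ = 0.07335 I₀.
I₄ = I₃ cos²(61°) = 0.07335 · 0.235 I₀ = 0.01724 I₀.
Transmitted fraction = 0.01724.

≈ 0.0172 I₀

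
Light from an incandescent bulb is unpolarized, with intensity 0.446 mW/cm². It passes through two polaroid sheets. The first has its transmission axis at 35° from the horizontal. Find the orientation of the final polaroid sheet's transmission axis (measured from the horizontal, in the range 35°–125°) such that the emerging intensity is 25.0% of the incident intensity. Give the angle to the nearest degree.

Unpolarized light through the first polarizer → I₁ = ½ I₀, now polarized at 35°.
Need I₂/I₀ = 0.25, so cos²(θ − 35°) = 0.25 / 0.5 = 0.5.
θ − 35° = arccos(√0.5) = 45.0°, giving θ ≈ 35 + 45.0 = 80.0°.

θ ≈ 80°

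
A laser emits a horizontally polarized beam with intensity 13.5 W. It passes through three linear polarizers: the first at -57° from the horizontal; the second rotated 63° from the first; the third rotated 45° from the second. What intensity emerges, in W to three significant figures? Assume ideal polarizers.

I ≈ 0.413 W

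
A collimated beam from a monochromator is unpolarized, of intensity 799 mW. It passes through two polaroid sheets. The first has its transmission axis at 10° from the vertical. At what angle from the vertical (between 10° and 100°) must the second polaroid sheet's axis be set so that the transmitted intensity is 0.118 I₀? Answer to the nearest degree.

θ ≈ 71°

Unpolarized light through the first polarizer → I₁ = ½ I₀, now polarized at 10°.
Need I₂/I₀ = 0.118, so cos²(θ − 10°) = 0.118 / 0.5 = 0.236.
θ − 10° = arccos(√0.236) = 60.9°, giving θ ≈ 10 + 60.9 = 70.9°.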